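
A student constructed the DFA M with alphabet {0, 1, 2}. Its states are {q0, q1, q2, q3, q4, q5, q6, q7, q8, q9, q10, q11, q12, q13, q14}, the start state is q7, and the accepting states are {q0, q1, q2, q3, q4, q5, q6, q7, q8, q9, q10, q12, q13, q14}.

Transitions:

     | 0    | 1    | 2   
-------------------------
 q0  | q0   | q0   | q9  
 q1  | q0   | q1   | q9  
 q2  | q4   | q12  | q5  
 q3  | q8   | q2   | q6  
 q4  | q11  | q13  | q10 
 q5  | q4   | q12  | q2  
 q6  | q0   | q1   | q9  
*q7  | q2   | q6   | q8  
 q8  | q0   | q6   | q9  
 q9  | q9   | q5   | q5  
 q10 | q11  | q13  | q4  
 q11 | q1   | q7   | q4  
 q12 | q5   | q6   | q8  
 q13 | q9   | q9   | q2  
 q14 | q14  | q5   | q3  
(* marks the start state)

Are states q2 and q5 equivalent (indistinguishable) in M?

Reachable states from the start: {q0,q1,q2,q4,q5,q6,q7,q8,q9,q10,q11,q12,q13}. Unreachable: {q3,q14} — drop them.
Initial partition by acceptance: {q0,q1,q2,q4,q5,q6,q7,q8,q9,q10,q12,q13} | {q11}.
Refine {q0,q1,q2,q4,q5,q6,q7,q8,q9,q10,q12,q13} on symbol 0: members go to different blocks, giving {q0,q1,q2,q5,q6,q7,q8,q9,q12,q13} and {q4,q10}.
Split {q0,q1,q2,q5,q6,q7,q8,q9,q12,q13} by δ(·,0) → {q0,q1,q6,q7,q8,q9,q12,q13} and {q2,q5}.
On input 0, block {q0,q1,q6,q7,q8,q9,q12,q13} splits into {q0,q1,q6,q8,q9,q13} and {q7,q12}.
On input 1, block {q0,q1,q6,q8,q9,q13} splits into {q0,q1,q6,q8,q13} and {q9}.
Split {q0,q1,q6,q8,q13} by δ(·,0) → {q0,q1,q6,q8} and {q13}.
Stable partition: {q0,q1,q6,q8} | {q11} | {q4,q10} | {q2,q5} | {q7,q12} | {q9} | {q13} — 7 equivalence classes.
q2 and q5 lie in the same block of the stable partition, so they are equivalent — no string distinguishes them.

Yes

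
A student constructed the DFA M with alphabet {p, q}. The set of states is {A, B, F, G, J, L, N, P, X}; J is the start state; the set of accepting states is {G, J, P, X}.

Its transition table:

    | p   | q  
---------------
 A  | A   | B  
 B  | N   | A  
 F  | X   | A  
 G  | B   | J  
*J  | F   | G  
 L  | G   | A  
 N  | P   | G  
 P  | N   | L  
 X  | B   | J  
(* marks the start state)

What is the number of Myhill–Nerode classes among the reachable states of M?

7

All states are reachable from the start state.
Start with accepting vs non-accepting: {G,J,P,X} | {A,B,F,L,N}.
On input q, block {G,J,P,X} splits into {G,J,X} and {P}.
On input p, block {A,B,F,L,N} splits into {A,B} and {F,L} and {N}.
On input p, block {G,J,X} splits into {G,X} and {J}.
Split {A,B} by δ(·,p) → {B} and {A}.
Stable partition: {G,X} | {B} | {P} | {F,L} | {N} | {J} | {A} — 7 equivalence classes.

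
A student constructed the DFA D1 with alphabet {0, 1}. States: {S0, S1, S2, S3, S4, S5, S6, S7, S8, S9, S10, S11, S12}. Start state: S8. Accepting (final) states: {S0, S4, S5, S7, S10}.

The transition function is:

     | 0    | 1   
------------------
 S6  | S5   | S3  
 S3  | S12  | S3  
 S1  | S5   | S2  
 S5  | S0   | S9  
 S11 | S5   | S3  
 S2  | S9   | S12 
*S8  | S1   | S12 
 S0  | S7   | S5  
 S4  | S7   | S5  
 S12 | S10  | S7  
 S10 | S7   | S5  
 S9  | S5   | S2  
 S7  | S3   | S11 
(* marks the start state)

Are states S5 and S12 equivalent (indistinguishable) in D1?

No

First remove the unreachable states {S4,S6}; 11 states remain.
Start with accepting vs non-accepting: {S0,S5,S7,S10} | {S1,S2,S3,S8,S9,S11,S12}.
On input 0, block {S0,S5,S7,S10} splits into {S0,S5,S10} and {S7}.
Split {S0,S5,S10} by δ(·,0) → {S0,S10} and {S5}.
On input 0, block {S1,S2,S3,S8,S9,S11,S12} splits into {S1,S9,S11} and {S2,S3,S8} and {S12}.
Split {S2,S3,S8} by δ(·,0) → {S2,S8} and {S3}.
Refine {S1,S9,S11} on symbol 1: members go to different blocks, giving {S1,S9} and {S11}.
No further refinement is possible. Final partition (8 blocks): {S0,S10} | {S1,S9} | {S7} | {S5} | {S2,S8} | {S12} | {S3} | {S11}.
S5 and S12 end up in different blocks, so they are distinguishable. For instance, the string 'ε' is accepted from only S5.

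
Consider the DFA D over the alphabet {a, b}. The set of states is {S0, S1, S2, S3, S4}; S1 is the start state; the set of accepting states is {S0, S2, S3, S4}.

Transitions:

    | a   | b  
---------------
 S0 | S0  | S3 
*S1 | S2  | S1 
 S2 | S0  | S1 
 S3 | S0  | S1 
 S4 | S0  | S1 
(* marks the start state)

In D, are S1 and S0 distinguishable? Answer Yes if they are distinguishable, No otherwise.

First remove the unreachable states {S4}; 4 states remain.
Start with accepting vs non-accepting: {S0,S2,S3} | {S1}.
On input b, block {S0,S2,S3} splits into {S2,S3} and {S0}.
The partition is now stable with 3 blocks: {S2,S3} | {S1} | {S0}.
S1 and S0 end up in different blocks, so they are distinguishable. For instance, the string 'ε' is accepted from only S0.

Yes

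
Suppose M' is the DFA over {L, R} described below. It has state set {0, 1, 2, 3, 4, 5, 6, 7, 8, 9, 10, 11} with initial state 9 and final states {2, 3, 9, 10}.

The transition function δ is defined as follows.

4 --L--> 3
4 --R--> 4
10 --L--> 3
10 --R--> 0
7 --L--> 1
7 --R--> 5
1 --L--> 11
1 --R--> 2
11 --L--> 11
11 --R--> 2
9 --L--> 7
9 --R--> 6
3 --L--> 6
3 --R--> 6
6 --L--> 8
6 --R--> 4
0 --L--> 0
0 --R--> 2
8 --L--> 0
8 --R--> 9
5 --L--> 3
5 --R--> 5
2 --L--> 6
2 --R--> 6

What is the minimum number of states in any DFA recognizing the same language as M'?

4

States {10} cannot be reached from the start state, so discard them.
Initial partition by acceptance: {2,3,9} | {0,1,4,5,6,7,8,11}.
Refine {0,1,4,5,6,7,8,11} on symbol L: members go to different blocks, giving {0,1,6,7,8,11} and {4,5}.
Split {0,1,6,7,8,11} by δ(·,R) → {0,1,8,11} and {6,7}.
No further refinement is possible. Final partition (4 blocks): {2,3,9} | {0,1,8,11} | {4,5} | {6,7}.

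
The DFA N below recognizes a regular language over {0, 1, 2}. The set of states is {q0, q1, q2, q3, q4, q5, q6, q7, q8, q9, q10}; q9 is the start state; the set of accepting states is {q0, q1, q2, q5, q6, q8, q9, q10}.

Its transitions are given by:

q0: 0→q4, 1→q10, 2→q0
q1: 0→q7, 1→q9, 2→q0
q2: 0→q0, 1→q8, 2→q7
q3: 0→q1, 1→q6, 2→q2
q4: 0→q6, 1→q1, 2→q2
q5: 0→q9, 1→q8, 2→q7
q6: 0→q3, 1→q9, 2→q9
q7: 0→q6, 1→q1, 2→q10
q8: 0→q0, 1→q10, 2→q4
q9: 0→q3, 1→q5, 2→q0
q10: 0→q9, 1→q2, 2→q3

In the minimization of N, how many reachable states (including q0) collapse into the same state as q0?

2

Every state is reachable, so we keep all 11.
P0 = {q0,q1,q2,q5,q6,q8,q9,q10} | {q3,q4,q7}.
Split {q0,q1,q2,q5,q6,q8,q9,q10} by δ(·,0) → {q0,q1,q6,q9} and {q2,q5,q8,q10}.
Refine {q0,q1,q6,q9} on symbol 1: members go to different blocks, giving {q0,q9} and {q1,q6}.
Stable partition: {q0,q9} | {q3,q4,q7} | {q2,q5,q8,q10} | {q1,q6} — 4 equivalence classes.
The equivalence class containing q0 is {q0,q9}, of size 2.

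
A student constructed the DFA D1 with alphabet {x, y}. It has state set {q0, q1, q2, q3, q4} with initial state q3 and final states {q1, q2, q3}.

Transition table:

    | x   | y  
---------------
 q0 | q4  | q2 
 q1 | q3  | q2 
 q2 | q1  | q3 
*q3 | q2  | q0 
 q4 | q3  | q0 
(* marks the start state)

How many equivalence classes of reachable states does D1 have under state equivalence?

Every state is reachable, so we keep all 5.
P0 = {q1,q2,q3} | {q0,q4}.
Refine {q1,q2,q3} on symbol y: members go to different blocks, giving {q1,q2} and {q3}.
On input x, block {q1,q2} splits into {q1} and {q2}.
On input x, block {q0,q4} splits into {q0} and {q4}.
Stable partition: {q1} | {q0} | {q3} | {q2} | {q4} — 5 equivalence classes.

5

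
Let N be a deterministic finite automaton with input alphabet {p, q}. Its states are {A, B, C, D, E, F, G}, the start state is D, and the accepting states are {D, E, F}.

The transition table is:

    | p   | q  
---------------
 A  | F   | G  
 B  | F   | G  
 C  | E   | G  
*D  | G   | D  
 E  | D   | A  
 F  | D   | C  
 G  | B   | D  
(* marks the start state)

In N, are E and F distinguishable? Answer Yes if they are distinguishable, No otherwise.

Every state is reachable, so we keep all 7.
P0 = {D,E,F} | {A,B,C,G}.
Split {D,E,F} by δ(·,p) → {E,F} and {D}.
Refine {A,B,C,G} on symbol p: members go to different blocks, giving {A,B,C} and {G}.
No further refinement is possible. Final partition (4 blocks): {E,F} | {A,B,C} | {D} | {G}.
E and F lie in the same block of the stable partition, so they are equivalent — no string distinguishes them.

No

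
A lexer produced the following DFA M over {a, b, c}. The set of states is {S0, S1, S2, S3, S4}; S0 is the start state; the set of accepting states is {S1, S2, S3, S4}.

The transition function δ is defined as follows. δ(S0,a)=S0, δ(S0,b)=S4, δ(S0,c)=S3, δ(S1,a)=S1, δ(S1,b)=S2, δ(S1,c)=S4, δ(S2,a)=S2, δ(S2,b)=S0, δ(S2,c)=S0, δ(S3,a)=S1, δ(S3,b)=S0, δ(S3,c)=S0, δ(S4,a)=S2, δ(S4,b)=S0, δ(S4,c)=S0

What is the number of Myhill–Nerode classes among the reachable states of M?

4

Start with accepting vs non-accepting: {S1,S2,S3,S4} | {S0}.
Split {S1,S2,S3,S4} by δ(·,b) → {S2,S3,S4} and {S1}.
On input a, block {S2,S3,S4} splits into {S2,S4} and {S3}.
No further refinement is possible. Final partition (4 blocks): {S2,S4} | {S0} | {S1} | {S3}.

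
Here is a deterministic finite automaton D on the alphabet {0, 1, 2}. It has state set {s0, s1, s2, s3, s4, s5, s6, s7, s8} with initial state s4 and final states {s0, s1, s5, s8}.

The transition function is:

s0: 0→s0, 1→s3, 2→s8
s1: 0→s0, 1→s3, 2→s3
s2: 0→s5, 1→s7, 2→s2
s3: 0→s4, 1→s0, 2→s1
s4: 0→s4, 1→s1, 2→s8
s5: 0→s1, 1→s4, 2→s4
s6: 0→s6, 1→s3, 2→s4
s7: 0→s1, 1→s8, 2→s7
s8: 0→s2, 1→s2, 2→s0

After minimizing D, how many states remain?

8

First remove the unreachable states {s6}; 8 states remain.
Start with accepting vs non-accepting: {s0,s1,s5,s8} | {s2,s3,s4,s7}.
On input 0, block {s0,s1,s5,s8} splits into {s0,s1,s5} and {s8}.
On input 2, block {s0,s1,s5} splits into {s1,s5} and {s0}.
On input 0, block {s1,s5} splits into {s1} and {s5}.
Refine {s2,s3,s4,s7} on symbol 0: members go to different blocks, giving {s3,s4} and {s2} and {s7}.
Split {s3,s4} by δ(·,1) → {s3} and {s4}.
No further refinement is possible. Final partition (8 blocks): {s1} | {s3} | {s8} | {s0} | {s5} | {s2} | {s7} | {s4}.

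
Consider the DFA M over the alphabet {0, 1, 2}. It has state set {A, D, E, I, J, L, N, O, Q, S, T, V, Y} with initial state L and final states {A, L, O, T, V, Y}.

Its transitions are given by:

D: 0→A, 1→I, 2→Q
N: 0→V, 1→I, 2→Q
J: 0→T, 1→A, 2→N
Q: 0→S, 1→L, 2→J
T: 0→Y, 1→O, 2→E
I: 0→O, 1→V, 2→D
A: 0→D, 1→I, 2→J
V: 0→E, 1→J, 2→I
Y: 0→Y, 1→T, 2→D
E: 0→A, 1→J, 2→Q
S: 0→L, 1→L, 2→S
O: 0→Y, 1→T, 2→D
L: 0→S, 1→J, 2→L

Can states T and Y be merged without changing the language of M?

All states are reachable from the start state.
Start with accepting vs non-accepting: {A,L,O,T,V,Y} | {D,E,I,J,N,Q,S}.
Refine {A,L,O,T,V,Y} on symbol 0: members go to different blocks, giving {A,L,V} and {O,T,Y}.
Refine {A,L,V} on symbol 2: members go to different blocks, giving {A,V} and {L}.
On input 0, block {D,E,I,J,N,Q,S} splits into {D,E,N} and {I,J} and {Q} and {S}.
Stable partition: {A,V} | {D,E,N} | {O,T,Y} | {L} | {I,J} | {Q} | {S} — 7 equivalence classes.
T and Y lie in the same block of the stable partition, so they are equivalent — no string distinguishes them.

Yes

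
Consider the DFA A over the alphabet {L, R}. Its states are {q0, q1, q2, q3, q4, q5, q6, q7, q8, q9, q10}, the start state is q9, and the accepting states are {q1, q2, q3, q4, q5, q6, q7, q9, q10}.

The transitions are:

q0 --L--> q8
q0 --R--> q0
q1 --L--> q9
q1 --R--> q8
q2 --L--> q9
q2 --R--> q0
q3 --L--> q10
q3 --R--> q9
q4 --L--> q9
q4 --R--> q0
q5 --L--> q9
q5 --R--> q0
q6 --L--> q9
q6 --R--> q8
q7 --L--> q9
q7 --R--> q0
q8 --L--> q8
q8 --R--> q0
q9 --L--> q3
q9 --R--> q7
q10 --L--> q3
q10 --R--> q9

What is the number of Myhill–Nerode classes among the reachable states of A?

4

States {q1,q2,q4,q5,q6} cannot be reached from the start state, so discard them.
Start with accepting vs non-accepting: {q3,q7,q9,q10} | {q0,q8}.
Refine {q3,q7,q9,q10} on symbol R: members go to different blocks, giving {q3,q9,q10} and {q7}.
On input R, block {q3,q9,q10} splits into {q3,q10} and {q9}.
No further refinement is possible. Final partition (4 blocks): {q3,q10} | {q0,q8} | {q7} | {q9}.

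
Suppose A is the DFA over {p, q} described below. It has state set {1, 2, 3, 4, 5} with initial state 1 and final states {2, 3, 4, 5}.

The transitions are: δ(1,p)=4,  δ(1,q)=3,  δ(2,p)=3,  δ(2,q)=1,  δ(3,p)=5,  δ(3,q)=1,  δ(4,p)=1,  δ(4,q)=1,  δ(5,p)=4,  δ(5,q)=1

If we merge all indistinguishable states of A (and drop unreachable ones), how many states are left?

4

First remove the unreachable states {2}; 4 states remain.
P0 = {3,4,5} | {1}.
Split {3,4,5} by δ(·,p) → {3,5} and {4}.
On input p, block {3,5} splits into {3} and {5}.
The partition is now stable with 4 blocks: {3} | {1} | {4} | {5}.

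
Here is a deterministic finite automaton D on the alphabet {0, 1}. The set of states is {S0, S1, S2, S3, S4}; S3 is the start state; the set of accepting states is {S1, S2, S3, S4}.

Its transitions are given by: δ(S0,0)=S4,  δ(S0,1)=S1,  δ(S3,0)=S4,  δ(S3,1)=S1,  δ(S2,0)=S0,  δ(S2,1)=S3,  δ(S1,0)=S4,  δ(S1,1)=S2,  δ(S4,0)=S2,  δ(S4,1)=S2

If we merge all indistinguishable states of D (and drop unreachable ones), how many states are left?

5

All states are reachable from the start state.
Initial partition by acceptance: {S1,S2,S3,S4} | {S0}.
On input 0, block {S1,S2,S3,S4} splits into {S1,S3,S4} and {S2}.
On input 0, block {S1,S3,S4} splits into {S1,S3} and {S4}.
Refine {S1,S3} on symbol 1: members go to different blocks, giving {S1} and {S3}.
No further refinement is possible. Final partition (5 blocks): {S1} | {S0} | {S2} | {S4} | {S3}.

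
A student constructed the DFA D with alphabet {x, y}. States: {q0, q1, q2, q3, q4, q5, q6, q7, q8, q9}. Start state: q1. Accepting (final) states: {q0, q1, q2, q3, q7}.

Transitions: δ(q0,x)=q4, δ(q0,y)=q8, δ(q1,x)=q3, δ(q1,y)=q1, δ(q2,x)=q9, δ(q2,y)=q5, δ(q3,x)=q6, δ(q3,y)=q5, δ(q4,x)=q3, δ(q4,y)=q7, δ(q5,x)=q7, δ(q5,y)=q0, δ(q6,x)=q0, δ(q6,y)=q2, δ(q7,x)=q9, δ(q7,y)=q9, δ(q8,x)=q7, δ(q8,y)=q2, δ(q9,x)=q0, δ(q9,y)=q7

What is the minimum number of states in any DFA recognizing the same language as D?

3

Initial partition by acceptance: {q0,q1,q2,q3,q7} | {q4,q5,q6,q8,q9}.
Split {q0,q1,q2,q3,q7} by δ(·,x) → {q0,q2,q3,q7} and {q1}.
The partition is now stable with 3 blocks: {q0,q2,q3,q7} | {q4,q5,q6,q8,q9} | {q1}.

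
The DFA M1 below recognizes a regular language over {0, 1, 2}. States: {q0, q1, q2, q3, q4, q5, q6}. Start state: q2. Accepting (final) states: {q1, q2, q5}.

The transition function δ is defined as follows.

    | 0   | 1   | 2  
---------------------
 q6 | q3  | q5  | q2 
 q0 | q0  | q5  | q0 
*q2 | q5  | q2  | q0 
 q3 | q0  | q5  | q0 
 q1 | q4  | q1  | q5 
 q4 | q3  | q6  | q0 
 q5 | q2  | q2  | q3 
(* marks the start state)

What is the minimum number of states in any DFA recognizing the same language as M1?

2

Reachable states from the start: {q0,q2,q3,q5}. Unreachable: {q1,q4,q6} — drop them.
Initial partition by acceptance: {q2,q5} | {q0,q3}.
The partition is now stable with 2 blocks: {q2,q5} | {q0,q3}.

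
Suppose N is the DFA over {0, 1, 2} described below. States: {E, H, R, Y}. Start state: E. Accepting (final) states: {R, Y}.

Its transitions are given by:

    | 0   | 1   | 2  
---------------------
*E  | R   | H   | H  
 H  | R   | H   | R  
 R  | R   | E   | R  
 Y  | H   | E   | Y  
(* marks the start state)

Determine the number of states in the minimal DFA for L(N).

States {Y} cannot be reached from the start state, so discard them.
P0 = {R} | {E,H}.
Split {E,H} by δ(·,2) → {E} and {H}.
Stable partition: {R} | {E} | {H} — 3 equivalence classes.

3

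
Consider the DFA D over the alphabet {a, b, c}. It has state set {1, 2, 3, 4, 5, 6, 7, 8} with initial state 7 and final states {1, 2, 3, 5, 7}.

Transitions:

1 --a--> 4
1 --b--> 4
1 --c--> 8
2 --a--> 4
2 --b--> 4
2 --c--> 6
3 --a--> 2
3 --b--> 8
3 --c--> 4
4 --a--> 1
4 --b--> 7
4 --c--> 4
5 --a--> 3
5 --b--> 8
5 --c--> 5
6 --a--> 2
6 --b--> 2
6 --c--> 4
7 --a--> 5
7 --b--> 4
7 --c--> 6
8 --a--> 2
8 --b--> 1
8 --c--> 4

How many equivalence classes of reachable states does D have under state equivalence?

All states are reachable from the start state.
P0 = {1,2,3,5,7} | {4,6,8}.
Refine {1,2,3,5,7} on symbol a: members go to different blocks, giving {3,5,7} and {1,2}.
Split {3,5,7} by δ(·,a) → {5,7} and {3}.
Split {5,7} by δ(·,a) → {5} and {7}.
On input b, block {4,6,8} splits into {6,8} and {4}.
The partition is now stable with 6 blocks: {5} | {6,8} | {1,2} | {3} | {7} | {4}.

6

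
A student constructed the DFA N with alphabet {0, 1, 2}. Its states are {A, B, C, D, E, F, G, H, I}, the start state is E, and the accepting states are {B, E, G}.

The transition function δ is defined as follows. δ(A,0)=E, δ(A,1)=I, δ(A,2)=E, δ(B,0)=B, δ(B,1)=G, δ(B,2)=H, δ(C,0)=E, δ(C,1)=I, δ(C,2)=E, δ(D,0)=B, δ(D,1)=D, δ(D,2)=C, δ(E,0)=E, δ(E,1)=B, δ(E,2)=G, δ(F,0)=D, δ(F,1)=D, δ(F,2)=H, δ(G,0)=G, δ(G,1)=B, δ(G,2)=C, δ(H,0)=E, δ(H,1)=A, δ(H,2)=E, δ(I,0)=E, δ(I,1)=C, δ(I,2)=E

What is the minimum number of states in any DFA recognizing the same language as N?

States {D,F} cannot be reached from the start state, so discard them.
Start with accepting vs non-accepting: {B,E,G} | {A,C,H,I}.
Refine {B,E,G} on symbol 2: members go to different blocks, giving {B,G} and {E}.
The partition is now stable with 3 blocks: {B,G} | {A,C,H,I} | {E}.

3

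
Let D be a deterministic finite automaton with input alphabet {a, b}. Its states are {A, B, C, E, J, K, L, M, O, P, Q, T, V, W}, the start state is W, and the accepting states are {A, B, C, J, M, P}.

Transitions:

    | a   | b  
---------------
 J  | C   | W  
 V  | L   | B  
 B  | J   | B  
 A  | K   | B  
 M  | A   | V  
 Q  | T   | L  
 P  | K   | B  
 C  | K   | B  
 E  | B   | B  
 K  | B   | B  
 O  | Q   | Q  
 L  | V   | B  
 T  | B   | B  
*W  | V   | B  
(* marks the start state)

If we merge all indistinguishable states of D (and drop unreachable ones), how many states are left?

Reachable states from the start: {B,C,J,K,L,V,W}. Unreachable: {A,E,M,O,P,Q,T} — drop them.
Initial partition by acceptance: {B,C,J} | {K,L,V,W}.
Split {B,C,J} by δ(·,a) → {B,J} and {C}.
Refine {B,J} on symbol a: members go to different blocks, giving {B} and {J}.
On input a, block {K,L,V,W} splits into {L,V,W} and {K}.
The partition is now stable with 5 blocks: {B} | {L,V,W} | {C} | {J} | {K}.

5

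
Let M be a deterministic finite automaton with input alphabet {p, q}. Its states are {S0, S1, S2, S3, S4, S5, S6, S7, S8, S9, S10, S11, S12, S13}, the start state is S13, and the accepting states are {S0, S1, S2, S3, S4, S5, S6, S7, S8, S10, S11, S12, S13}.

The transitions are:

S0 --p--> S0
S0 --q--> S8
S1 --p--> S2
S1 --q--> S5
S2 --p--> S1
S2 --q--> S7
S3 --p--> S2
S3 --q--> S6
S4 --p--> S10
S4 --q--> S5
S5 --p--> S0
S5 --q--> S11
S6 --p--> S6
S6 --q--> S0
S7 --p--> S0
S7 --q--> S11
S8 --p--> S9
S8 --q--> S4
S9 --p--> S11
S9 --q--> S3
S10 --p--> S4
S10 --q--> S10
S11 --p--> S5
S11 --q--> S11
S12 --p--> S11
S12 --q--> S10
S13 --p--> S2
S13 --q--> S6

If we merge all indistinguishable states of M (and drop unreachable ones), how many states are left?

10

Reachable states from the start: {S0,S1,S2,S3,S4,S5,S6,S7,S8,S9,S10,S11,S13}. Unreachable: {S12} — drop them.
Initial partition by acceptance: {S0,S1,S2,S3,S4,S5,S6,S7,S8,S10,S11,S13} | {S9}.
On input p, block {S0,S1,S2,S3,S4,S5,S6,S7,S8,S10,S11,S13} splits into {S0,S1,S2,S3,S4,S5,S6,S7,S10,S11,S13} and {S8}.
Split {S0,S1,S2,S3,S4,S5,S6,S7,S10,S11,S13} by δ(·,q) → {S1,S2,S3,S4,S5,S6,S7,S10,S11,S13} and {S0}.
Split {S1,S2,S3,S4,S5,S6,S7,S10,S11,S13} by δ(·,p) → {S1,S2,S3,S4,S6,S10,S11,S13} and {S5,S7}.
Split {S1,S2,S3,S4,S6,S10,S11,S13} by δ(·,p) → {S1,S2,S3,S4,S6,S10,S13} and {S11}.
On input q, block {S1,S2,S3,S4,S6,S10,S13} splits into {S1,S2,S4} and {S3,S10,S13} and {S6}.
On input p, block {S1,S2,S4} splits into {S1,S2} and {S4}.
Refine {S3,S10,S13} on symbol p: members go to different blocks, giving {S3,S13} and {S10}.
Stable partition: {S1,S2} | {S9} | {S8} | {S0} | {S5,S7} | {S11} | {S3,S13} | {S6} | {S4} | {S10} — 10 equivalence classes.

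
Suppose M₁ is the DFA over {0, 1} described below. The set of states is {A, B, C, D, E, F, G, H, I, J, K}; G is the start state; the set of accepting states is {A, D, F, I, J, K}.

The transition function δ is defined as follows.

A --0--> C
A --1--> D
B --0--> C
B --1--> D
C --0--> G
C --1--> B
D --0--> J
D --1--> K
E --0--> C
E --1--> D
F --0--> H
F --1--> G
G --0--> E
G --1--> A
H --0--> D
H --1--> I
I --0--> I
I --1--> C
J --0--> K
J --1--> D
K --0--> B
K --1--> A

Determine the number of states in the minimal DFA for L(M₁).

Reachable states from the start: {A,B,C,D,E,G,J,K}. Unreachable: {F,H,I} — drop them.
Initial partition by acceptance: {A,D,J,K} | {B,C,E,G}.
Split {A,D,J,K} by δ(·,0) → {A,K} and {D,J}.
Refine {A,K} on symbol 1: members go to different blocks, giving {A} and {K}.
Refine {B,C,E,G} on symbol 1: members go to different blocks, giving {B,E} and {C} and {G}.
On input 0, block {D,J} splits into {D} and {J}.
Stable partition: {A} | {B,E} | {D} | {K} | {C} | {G} | {J} — 7 equivalence classes.

7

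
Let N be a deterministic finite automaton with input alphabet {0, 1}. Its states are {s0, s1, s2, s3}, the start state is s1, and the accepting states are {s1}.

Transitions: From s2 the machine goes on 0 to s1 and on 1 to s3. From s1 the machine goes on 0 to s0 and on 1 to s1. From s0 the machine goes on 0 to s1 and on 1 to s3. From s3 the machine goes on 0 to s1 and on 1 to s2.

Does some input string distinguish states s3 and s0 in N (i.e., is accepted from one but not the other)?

All states are reachable from the start state.
P0 = {s1} | {s0,s2,s3}.
No further refinement is possible. Final partition (2 blocks): {s1} | {s0,s2,s3}.
s3 and s0 lie in the same block of the stable partition, so they are equivalent — no string distinguishes them.

No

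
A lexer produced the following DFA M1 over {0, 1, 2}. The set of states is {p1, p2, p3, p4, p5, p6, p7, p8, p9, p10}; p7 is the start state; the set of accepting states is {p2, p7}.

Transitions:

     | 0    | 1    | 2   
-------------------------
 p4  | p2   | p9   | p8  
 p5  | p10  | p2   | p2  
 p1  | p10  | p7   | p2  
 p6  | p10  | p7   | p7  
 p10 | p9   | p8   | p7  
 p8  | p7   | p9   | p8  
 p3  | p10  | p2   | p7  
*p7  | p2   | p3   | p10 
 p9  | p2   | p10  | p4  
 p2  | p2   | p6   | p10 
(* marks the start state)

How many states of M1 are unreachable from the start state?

Starting at p7 and following transitions, the reachable set is {p2, p3, p4, p6, p7, p8, p9, p10}. That leaves p1, p5 unreachable — 2 in total.

2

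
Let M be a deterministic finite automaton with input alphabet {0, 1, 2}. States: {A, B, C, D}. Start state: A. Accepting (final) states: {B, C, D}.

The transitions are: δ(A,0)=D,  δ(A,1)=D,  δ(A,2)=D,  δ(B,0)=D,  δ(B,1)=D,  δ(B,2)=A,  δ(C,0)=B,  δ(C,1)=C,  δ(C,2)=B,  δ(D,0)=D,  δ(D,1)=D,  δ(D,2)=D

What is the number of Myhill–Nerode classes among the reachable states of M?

Reachable states from the start: {A,D}. Unreachable: {B,C} — drop them.
Initial partition by acceptance: {D} | {A}.
Stable partition: {D} | {A} — 2 equivalence classes.

2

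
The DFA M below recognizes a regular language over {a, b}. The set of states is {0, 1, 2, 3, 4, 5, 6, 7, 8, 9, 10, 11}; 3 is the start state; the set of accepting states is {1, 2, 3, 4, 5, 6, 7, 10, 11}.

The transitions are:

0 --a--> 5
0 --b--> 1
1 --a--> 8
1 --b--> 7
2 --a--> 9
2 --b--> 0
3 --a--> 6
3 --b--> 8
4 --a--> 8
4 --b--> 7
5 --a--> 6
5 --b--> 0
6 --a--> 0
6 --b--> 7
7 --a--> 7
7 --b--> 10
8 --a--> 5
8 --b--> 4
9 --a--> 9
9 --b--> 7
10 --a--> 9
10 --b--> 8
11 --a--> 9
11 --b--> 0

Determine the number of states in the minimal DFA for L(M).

First remove the unreachable states {2,11}; 10 states remain.
Start with accepting vs non-accepting: {1,3,4,5,6,7,10} | {0,8,9}.
Split {1,3,4,5,6,7,10} by δ(·,a) → {1,4,6,10} and {3,5,7}.
On input b, block {1,4,6,10} splits into {1,4,6} and {10}.
Split {0,8,9} by δ(·,a) → {0,8} and {9}.
Split {3,5,7} by δ(·,a) → {3,5} and {7}.
The partition is now stable with 6 blocks: {1,4,6} | {0,8} | {3,5} | {10} | {9} | {7}.

6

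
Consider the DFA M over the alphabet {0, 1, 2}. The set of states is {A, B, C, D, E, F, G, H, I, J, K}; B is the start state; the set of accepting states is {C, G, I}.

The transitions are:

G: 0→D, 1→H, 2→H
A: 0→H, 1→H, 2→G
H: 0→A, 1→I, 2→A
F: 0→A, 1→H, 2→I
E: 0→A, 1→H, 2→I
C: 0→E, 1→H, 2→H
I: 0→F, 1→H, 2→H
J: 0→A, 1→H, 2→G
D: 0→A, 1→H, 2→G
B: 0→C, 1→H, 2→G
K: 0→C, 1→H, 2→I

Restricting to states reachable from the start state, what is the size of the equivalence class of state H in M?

States {J,K} cannot be reached from the start state, so discard them.
P0 = {C,G,I} | {A,B,D,E,F,H}.
Refine {A,B,D,E,F,H} on symbol 0: members go to different blocks, giving {A,D,E,F,H} and {B}.
Split {A,D,E,F,H} by δ(·,1) → {A,D,E,F} and {H}.
Refine {A,D,E,F} on symbol 0: members go to different blocks, giving {D,E,F} and {A}.
The partition is now stable with 5 blocks: {C,G,I} | {D,E,F} | {B} | {H} | {A}.
The equivalence class containing H is {H}, of size 1.

1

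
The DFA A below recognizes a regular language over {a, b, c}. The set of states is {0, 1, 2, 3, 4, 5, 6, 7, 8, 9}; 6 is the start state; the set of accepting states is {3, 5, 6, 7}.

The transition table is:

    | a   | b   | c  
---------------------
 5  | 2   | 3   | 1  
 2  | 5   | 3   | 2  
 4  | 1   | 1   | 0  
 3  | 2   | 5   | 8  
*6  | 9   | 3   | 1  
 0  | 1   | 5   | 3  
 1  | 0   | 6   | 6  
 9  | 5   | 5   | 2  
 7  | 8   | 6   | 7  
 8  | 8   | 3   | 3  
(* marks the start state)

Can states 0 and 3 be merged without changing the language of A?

Reachable states from the start: {0,1,2,3,5,6,8,9}. Unreachable: {4,7} — drop them.
Start with accepting vs non-accepting: {3,5,6} | {0,1,2,8,9}.
Split {0,1,2,8,9} by δ(·,a) → {0,1,8} and {2,9}.
No further refinement is possible. Final partition (3 blocks): {3,5,6} | {0,1,8} | {2,9}.
0 and 3 end up in different blocks, so they are distinguishable. For instance, the string 'ε' is accepted from only 3.

No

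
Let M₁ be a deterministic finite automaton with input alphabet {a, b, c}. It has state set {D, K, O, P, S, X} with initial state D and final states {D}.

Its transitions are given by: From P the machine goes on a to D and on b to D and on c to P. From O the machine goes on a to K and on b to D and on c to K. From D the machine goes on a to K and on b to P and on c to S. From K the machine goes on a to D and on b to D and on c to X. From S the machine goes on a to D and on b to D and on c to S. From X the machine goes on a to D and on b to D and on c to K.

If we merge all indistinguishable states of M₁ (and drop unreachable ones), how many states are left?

Reachable states from the start: {D,K,P,S,X}. Unreachable: {O} — drop them.
Initial partition by acceptance: {D} | {K,P,S,X}.
The partition is now stable with 2 blocks: {D} | {K,P,S,X}.

2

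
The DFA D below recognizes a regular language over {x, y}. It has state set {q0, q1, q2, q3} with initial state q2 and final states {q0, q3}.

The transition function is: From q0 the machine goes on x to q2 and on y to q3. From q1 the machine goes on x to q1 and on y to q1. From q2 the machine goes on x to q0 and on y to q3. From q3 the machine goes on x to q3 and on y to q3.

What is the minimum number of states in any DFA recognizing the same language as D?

3

First remove the unreachable states {q1}; 3 states remain.
Initial partition by acceptance: {q0,q3} | {q2}.
On input x, block {q0,q3} splits into {q0} and {q3}.
The partition is now stable with 3 blocks: {q0} | {q2} | {q3}.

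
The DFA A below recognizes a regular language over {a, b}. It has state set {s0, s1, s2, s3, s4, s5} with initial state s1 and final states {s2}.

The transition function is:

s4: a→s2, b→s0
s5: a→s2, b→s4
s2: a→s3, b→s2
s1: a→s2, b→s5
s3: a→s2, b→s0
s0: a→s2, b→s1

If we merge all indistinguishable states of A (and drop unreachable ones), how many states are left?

Every state is reachable, so we keep all 6.
Initial partition by acceptance: {s2} | {s0,s1,s3,s4,s5}.
The partition is now stable with 2 blocks: {s2} | {s0,s1,s3,s4,s5}.

2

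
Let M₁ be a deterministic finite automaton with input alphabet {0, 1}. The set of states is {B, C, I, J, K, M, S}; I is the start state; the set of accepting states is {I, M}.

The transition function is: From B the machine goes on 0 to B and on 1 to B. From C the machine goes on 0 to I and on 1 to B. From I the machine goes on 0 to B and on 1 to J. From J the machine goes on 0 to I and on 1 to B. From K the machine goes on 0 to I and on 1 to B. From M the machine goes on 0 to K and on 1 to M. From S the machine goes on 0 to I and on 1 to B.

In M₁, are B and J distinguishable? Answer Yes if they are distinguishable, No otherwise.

First remove the unreachable states {C,K,M,S}; 3 states remain.
P0 = {I} | {B,J}.
Refine {B,J} on symbol 0: members go to different blocks, giving {B} and {J}.
No further refinement is possible. Final partition (3 blocks): {I} | {B} | {J}.
B and J end up in different blocks, so they are distinguishable. For instance, the string '0' is accepted from only J.

Yes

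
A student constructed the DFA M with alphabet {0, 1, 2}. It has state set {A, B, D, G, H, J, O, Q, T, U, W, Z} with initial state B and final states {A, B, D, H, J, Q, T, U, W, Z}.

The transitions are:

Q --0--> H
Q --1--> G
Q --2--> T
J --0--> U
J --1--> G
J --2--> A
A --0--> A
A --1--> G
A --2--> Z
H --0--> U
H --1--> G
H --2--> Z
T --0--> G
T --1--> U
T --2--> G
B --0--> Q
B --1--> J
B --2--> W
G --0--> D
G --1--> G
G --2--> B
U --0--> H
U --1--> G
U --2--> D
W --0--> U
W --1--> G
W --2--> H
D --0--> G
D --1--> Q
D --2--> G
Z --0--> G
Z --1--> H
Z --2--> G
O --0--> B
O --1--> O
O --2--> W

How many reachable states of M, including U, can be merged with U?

4

First remove the unreachable states {O}; 11 states remain.
Start with accepting vs non-accepting: {A,B,D,H,J,Q,T,U,W,Z} | {G}.
Refine {A,B,D,H,J,Q,T,U,W,Z} on symbol 0: members go to different blocks, giving {A,B,H,J,Q,U,W} and {D,T,Z}.
On input 1, block {A,B,H,J,Q,U,W} splits into {A,H,J,Q,U,W} and {B}.
On input 2, block {A,H,J,Q,U,W} splits into {A,H,Q,U} and {J,W}.
Stable partition: {A,H,Q,U} | {G} | {D,T,Z} | {B} | {J,W} — 5 equivalence classes.
The equivalence class containing U is {A,H,Q,U}, of size 4.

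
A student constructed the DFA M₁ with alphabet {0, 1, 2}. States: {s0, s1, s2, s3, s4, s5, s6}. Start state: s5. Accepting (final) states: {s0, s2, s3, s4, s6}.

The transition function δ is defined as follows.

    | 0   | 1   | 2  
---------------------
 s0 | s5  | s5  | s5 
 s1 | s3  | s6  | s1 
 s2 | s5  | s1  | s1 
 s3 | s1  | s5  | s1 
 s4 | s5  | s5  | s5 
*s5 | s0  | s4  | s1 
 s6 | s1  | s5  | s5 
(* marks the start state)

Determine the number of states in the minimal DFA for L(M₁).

States {s2} cannot be reached from the start state, so discard them.
Start with accepting vs non-accepting: {s0,s3,s4,s6} | {s1,s5}.
Stable partition: {s0,s3,s4,s6} | {s1,s5} — 2 equivalence classes.

2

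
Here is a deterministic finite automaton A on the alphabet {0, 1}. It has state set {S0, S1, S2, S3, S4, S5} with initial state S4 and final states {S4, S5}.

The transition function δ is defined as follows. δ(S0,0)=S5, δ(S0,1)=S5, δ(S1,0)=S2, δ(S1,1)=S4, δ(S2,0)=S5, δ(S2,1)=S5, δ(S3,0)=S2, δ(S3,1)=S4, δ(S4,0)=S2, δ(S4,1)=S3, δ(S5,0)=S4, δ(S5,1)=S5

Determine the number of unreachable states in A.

2

Starting at S4 and following transitions, the reachable set is {S2, S3, S4, S5}. That leaves S0, S1 unreachable — 2 in total.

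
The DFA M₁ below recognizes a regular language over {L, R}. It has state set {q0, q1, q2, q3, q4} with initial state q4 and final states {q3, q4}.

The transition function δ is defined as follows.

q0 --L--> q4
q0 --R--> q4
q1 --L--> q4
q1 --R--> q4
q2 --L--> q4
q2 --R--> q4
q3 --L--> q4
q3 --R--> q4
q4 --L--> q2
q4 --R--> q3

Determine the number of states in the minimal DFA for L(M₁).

3

States {q0,q1} cannot be reached from the start state, so discard them.
Initial partition by acceptance: {q3,q4} | {q2}.
On input L, block {q3,q4} splits into {q3} and {q4}.
The partition is now stable with 3 blocks: {q3} | {q2} | {q4}.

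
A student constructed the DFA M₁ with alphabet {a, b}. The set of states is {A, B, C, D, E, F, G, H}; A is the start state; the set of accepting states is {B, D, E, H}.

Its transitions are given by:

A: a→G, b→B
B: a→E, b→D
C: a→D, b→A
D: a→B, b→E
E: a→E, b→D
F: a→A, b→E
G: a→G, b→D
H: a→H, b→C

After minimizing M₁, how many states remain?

First remove the unreachable states {C,F,H}; 5 states remain.
Start with accepting vs non-accepting: {B,D,E} | {A,G}.
No further refinement is possible. Final partition (2 blocks): {B,D,E} | {A,G}.

2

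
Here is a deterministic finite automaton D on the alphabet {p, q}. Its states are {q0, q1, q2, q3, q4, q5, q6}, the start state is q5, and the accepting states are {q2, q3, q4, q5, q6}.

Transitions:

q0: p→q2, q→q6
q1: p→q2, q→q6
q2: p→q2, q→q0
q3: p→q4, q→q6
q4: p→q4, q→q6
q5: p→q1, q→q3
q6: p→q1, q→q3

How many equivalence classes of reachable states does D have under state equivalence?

4

Start with accepting vs non-accepting: {q2,q3,q4,q5,q6} | {q0,q1}.
On input p, block {q2,q3,q4,q5,q6} splits into {q2,q3,q4} and {q5,q6}.
Split {q2,q3,q4} by δ(·,q) → {q3,q4} and {q2}.
The partition is now stable with 4 blocks: {q3,q4} | {q0,q1} | {q5,q6} | {q2}.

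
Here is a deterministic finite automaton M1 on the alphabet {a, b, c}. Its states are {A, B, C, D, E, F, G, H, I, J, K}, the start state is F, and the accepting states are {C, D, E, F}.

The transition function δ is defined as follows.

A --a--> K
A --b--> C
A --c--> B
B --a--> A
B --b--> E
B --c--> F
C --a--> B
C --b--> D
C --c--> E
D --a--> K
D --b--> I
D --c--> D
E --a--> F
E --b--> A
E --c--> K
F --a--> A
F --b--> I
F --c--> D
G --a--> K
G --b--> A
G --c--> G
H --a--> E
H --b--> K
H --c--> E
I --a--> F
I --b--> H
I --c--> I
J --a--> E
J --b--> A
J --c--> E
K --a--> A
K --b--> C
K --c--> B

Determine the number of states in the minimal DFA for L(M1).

States {G,J} cannot be reached from the start state, so discard them.
Initial partition by acceptance: {C,D,E,F} | {A,B,H,I,K}.
On input a, block {C,D,E,F} splits into {C,D,F} and {E}.
Split {C,D,F} by δ(·,b) → {D,F} and {C}.
Refine {A,B,H,I,K} on symbol a: members go to different blocks, giving {A,B,K} and {H} and {I}.
Refine {A,B,K} on symbol b: members go to different blocks, giving {A,K} and {B}.
No further refinement is possible. Final partition (7 blocks): {D,F} | {A,K} | {E} | {C} | {H} | {I} | {B}.

7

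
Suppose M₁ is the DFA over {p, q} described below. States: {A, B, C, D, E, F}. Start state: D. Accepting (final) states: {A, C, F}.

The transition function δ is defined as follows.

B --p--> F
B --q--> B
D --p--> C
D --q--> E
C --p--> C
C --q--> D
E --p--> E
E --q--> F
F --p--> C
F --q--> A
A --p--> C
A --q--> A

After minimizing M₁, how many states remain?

States {B} cannot be reached from the start state, so discard them.
Initial partition by acceptance: {A,C,F} | {D,E}.
Split {A,C,F} by δ(·,q) → {A,F} and {C}.
Split {D,E} by δ(·,p) → {D} and {E}.
The partition is now stable with 4 blocks: {A,F} | {D} | {C} | {E}.

4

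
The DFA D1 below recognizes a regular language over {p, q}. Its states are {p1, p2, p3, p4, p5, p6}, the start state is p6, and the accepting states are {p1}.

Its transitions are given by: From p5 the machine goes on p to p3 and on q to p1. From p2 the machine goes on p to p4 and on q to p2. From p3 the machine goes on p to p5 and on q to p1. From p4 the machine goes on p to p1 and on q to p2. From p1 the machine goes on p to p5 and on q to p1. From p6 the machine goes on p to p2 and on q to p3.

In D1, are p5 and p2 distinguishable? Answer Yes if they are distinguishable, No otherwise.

Yes

Start with accepting vs non-accepting: {p1} | {p2,p3,p4,p5,p6}.
Refine {p2,p3,p4,p5,p6} on symbol p: members go to different blocks, giving {p2,p3,p5,p6} and {p4}.
Refine {p2,p3,p5,p6} on symbol p: members go to different blocks, giving {p3,p5,p6} and {p2}.
On input p, block {p3,p5,p6} splits into {p3,p5} and {p6}.
Stable partition: {p1} | {p3,p5} | {p4} | {p2} | {p6} — 5 equivalence classes.
p5 and p2 end up in different blocks, so they are distinguishable. For instance, the string 'q' is accepted from only p5.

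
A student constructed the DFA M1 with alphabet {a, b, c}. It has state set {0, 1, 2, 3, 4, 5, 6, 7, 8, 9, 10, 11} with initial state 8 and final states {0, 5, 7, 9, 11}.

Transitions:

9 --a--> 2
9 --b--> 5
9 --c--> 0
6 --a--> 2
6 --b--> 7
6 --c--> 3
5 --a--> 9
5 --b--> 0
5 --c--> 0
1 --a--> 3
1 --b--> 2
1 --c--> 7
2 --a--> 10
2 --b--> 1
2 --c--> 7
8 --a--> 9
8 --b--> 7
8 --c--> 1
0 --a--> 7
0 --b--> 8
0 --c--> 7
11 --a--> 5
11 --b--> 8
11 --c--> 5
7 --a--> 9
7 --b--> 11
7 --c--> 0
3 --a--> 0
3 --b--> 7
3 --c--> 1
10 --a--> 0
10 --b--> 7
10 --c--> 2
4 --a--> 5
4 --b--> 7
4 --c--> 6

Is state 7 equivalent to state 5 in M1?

States {4,6} cannot be reached from the start state, so discard them.
Initial partition by acceptance: {0,5,7,9,11} | {1,2,3,8,10}.
Split {0,5,7,9,11} by δ(·,a) → {0,5,7,11} and {9}.
On input a, block {0,5,7,11} splits into {0,11} and {5,7}.
Refine {1,2,3,8,10} on symbol a: members go to different blocks, giving {1,2} and {3,10} and {8}.
No further refinement is possible. Final partition (6 blocks): {0,11} | {1,2} | {9} | {5,7} | {3,10} | {8}.
7 and 5 lie in the same block of the stable partition, so they are equivalent — no string distinguishes them.

Yes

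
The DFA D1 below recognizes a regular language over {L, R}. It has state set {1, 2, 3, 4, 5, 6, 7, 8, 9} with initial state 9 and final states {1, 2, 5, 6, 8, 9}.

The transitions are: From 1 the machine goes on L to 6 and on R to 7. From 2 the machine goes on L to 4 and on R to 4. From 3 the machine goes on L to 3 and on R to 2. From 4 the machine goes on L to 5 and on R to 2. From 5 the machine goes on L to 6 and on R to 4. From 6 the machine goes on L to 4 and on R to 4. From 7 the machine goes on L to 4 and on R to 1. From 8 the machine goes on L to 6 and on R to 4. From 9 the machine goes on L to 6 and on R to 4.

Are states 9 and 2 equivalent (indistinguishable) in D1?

States {1,3,7,8} cannot be reached from the start state, so discard them.
Start with accepting vs non-accepting: {2,5,6,9} | {4}.
Refine {2,5,6,9} on symbol L: members go to different blocks, giving {2,6} and {5,9}.
Stable partition: {2,6} | {4} | {5,9} — 3 equivalence classes.
9 and 2 end up in different blocks, so they are distinguishable. For instance, the string 'L' is accepted from only 9.

No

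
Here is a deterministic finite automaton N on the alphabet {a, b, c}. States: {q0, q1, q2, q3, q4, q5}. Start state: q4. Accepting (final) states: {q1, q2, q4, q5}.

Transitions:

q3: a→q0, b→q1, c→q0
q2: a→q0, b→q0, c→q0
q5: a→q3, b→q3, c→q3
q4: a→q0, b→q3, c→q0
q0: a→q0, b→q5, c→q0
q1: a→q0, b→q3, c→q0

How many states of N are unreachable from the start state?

1

Starting at q4 and following transitions, the reachable set is {q0, q1, q3, q4, q5}. That leaves q2 unreachable — 1 in total.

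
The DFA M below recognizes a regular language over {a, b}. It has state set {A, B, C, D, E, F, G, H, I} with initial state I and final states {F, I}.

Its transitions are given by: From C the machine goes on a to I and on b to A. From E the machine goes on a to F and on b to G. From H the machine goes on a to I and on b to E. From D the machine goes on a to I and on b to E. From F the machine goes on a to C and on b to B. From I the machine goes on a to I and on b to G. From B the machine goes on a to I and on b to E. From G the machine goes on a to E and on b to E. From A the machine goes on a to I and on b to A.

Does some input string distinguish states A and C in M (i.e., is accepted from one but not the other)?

Reachable states from the start: {A,B,C,E,F,G,I}. Unreachable: {D,H} — drop them.
Initial partition by acceptance: {F,I} | {A,B,C,E,G}.
Split {F,I} by δ(·,a) → {F} and {I}.
Refine {A,B,C,E,G} on symbol a: members go to different blocks, giving {A,B,C} and {E} and {G}.
Refine {A,B,C} on symbol b: members go to different blocks, giving {A,C} and {B}.
The partition is now stable with 6 blocks: {F} | {A,C} | {I} | {E} | {G} | {B}.
A and C lie in the same block of the stable partition, so they are equivalent — no string distinguishes them.

No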